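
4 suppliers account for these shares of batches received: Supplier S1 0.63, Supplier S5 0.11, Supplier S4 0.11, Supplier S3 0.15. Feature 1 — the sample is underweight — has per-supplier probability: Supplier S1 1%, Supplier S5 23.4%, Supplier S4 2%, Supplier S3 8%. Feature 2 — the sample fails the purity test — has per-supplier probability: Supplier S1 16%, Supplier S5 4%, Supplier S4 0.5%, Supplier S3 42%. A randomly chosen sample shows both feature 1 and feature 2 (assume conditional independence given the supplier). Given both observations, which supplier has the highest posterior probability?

Prior × likelihood for each hypothesis:
  Supplier S1: 0.63 × 0.01 × 0.16 = 0.001008
  Supplier S5: 0.11 × 0.234 × 0.04 = 0.0010296
  Supplier S4: 0.11 × 0.02 × 0.005 = 0.000011
  Supplier S3: 0.15 × 0.08 × 0.42 = 0.00504
Sum = 0.0070886.
Largest term belongs to Supplier S3, so Supplier S3 is most probable.

Supplier S3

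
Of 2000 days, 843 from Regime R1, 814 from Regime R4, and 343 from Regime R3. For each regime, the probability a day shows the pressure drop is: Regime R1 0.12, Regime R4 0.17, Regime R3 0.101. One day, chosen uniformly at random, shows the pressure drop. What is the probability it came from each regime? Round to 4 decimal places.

Compute prior × likelihood for every hypothesis:
  Regime R1: 0.4215 × 0.12 = 0.05058
  Regime R4: 0.407 × 0.17 = 0.06919
  Regime R3: 0.1715 × 0.101 = 0.0173215
Total = 0.1370915.
P(Regime R1 | drop) = 0.05058/0.1370915 ≈ 0.3690
P(Regime R4 | drop) = 0.06919/0.1370915 ≈ 0.5047
P(Regime R3 | drop) = 0.0173215/0.1370915 ≈ 0.1263

Regime R1 0.3690, Regime R4 0.5047, Regime R3 0.1263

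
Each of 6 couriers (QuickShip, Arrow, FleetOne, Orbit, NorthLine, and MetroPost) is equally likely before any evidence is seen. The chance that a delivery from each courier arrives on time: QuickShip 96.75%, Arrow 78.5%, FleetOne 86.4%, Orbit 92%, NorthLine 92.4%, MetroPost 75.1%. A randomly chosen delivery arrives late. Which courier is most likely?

MetroPost

Taking complements, P(late | each) = QuickShip 0.0325, Arrow 0.215, FleetOne 0.136, Orbit 0.08, NorthLine 0.076, MetroPost 0.249.
Since the prior is uniform, the posterior is proportional to the likelihood:
  QuickShip: 0.0325
  Arrow: 0.215
  FleetOne: 0.136
  Orbit: 0.08
  NorthLine: 0.076
  MetroPost: 0.249
Total = 0.7885.
Largest term belongs to MetroPost, so MetroPost is most probable.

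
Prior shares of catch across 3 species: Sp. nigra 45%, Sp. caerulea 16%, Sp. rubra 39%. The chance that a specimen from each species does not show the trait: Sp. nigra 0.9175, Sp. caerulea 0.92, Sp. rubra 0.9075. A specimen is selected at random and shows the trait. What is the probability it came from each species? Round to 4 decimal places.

Sp. nigra 0.4317, Sp. caerulea 0.1488, Sp. rubra 0.4195

Taking complements, P(trait | each) = Sp. nigra 0.0825, Sp. caerulea 0.08, Sp. rubra 0.0925.
Prior × likelihood for each hypothesis:
  Sp. nigra: 0.45 × 0.0825 = 0.037125
  Sp. caerulea: 0.16 × 0.08 = 0.0128
  Sp. rubra: 0.39 × 0.0925 = 0.036075
Total = 0.086.
P(Sp. nigra | trait) = 0.037125/0.086 ≈ 0.4317
P(Sp. caerulea | trait) = 0.0128/0.086 ≈ 0.1488
P(Sp. rubra | trait) = 0.036075/0.086 ≈ 0.4195
(Check: 0.4317+0.1488+0.4195 = 1.0000.)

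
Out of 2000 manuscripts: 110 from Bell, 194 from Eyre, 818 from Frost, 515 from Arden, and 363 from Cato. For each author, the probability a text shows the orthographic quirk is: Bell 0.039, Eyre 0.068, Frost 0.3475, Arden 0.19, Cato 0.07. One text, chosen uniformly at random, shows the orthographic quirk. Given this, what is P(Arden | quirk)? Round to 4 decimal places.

0.2302

Unnormalized posteriors (prior × likelihood):
  Bell: 0.055 × 0.039 = 0.002145
  Eyre: 0.097 × 0.068 = 0.006596
  Frost: 0.409 × 0.3475 = 0.1421275
  Arden: 0.2575 × 0.19 = 0.048925
  Cato: 0.1815 × 0.07 = 0.012705
Normalizing constant = 0.2124985.
P(Arden | evidence) = 0.048925 / 0.2124985 ≈ 0.2302.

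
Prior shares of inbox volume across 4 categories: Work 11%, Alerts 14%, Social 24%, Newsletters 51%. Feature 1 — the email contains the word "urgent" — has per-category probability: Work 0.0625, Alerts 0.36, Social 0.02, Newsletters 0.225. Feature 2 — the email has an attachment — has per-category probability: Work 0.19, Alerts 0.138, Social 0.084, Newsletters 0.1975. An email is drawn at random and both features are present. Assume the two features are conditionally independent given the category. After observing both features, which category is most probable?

Newsletters

Compute prior × likelihood for every hypothesis:
  Work: 0.11 × 0.0625 × 0.19 = 0.00130625
  Alerts: 0.14 × 0.36 × 0.138 = 0.0069552
  Social: 0.24 × 0.02 × 0.084 = 0.0004032
  Newsletters: 0.51 × 0.225 × 0.1975 = 0.022663125
Total = 0.031327775.
Largest term belongs to Newsletters, so Newsletters is most probable.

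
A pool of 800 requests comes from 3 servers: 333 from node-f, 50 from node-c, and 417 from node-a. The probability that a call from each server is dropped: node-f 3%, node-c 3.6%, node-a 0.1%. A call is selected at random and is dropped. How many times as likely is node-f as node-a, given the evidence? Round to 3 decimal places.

23.957

Compute prior × likelihood for every hypothesis:
  node-f: 0.41625 × 0.03 = 0.0124875
  node-c: 0.0625 × 0.036 = 0.00225
  node-a: 0.52125 × 0.001 = 0.00052125
Total = 0.01525875.
The ratio is 0.0124875 / 0.00052125 (the normalizer cancels) = 23.957.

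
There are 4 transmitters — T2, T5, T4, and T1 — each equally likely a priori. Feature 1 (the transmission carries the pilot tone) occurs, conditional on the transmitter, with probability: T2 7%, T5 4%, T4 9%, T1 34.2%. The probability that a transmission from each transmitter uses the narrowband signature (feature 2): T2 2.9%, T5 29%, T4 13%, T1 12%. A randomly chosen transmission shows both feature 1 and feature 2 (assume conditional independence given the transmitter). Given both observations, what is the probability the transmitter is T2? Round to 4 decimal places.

With a uniform prior (1/4 each), posterior ∝ likelihood:
  T2: 0.07 × 0.029 = 0.00203
  T5: 0.04 × 0.29 = 0.0116
  T4: 0.09 × 0.13 = 0.0117
  T1: 0.342 × 0.12 = 0.04104
Normalizing constant = 0.06637.
P(T2 | evidence) = 0.00203 / 0.06637 ≈ 0.0306.

0.0306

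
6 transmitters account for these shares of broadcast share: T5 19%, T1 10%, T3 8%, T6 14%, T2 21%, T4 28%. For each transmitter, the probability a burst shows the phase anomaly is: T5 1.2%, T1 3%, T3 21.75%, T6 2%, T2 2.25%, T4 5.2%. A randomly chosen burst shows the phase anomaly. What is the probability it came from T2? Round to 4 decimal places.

0.1056

Unnormalized posteriors (prior × likelihood):
  T5: 0.19 × 0.012 = 0.00228
  T1: 0.1 × 0.03 = 0.003
  T3: 0.08 × 0.2175 = 0.0174
  T6: 0.14 × 0.02 = 0.0028
  T2: 0.21 × 0.0225 = 0.004725
  T4: 0.28 × 0.052 = 0.01456
Total = 0.044765.
P(T2 | evidence) = 0.004725 / 0.044765 ≈ 0.1056.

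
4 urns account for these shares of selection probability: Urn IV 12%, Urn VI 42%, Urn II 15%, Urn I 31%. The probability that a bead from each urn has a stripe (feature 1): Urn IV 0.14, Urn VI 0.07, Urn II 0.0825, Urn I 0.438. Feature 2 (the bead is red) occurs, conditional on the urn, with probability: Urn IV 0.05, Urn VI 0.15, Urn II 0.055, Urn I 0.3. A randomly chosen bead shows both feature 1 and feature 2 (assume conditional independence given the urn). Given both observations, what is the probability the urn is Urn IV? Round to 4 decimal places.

0.0180

Prior × likelihood for each hypothesis:
  Urn IV: 0.12 × 0.14 × 0.05 = 0.00084
  Urn VI: 0.42 × 0.07 × 0.15 = 0.00441
  Urn II: 0.15 × 0.0825 × 0.055 = 0.000680625
  Urn I: 0.31 × 0.438 × 0.3 = 0.040734
Normalizing constant = 0.046664625.
P(Urn IV | evidence) = 0.00084 / 0.046664625 ≈ 0.0180.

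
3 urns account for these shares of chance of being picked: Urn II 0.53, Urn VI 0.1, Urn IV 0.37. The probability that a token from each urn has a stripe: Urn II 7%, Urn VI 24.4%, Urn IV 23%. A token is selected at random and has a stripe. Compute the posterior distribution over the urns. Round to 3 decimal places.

Unnormalized posteriors (prior × likelihood):
  Urn II: 0.53 × 0.07 = 0.0371
  Urn VI: 0.1 × 0.244 = 0.0244
  Urn IV: 0.37 × 0.23 = 0.0851
Normalizing constant = 0.1466.
P(Urn II | striped) = 0.0371/0.1466 ≈ 0.253
P(Urn VI | striped) = 0.0244/0.1466 ≈ 0.166
P(Urn IV | striped) = 0.0851/0.1466 ≈ 0.580
(Check: 0.253+0.166+0.580 = 0.999.)

Urn II 0.253, Urn VI 0.166, Urn IV 0.580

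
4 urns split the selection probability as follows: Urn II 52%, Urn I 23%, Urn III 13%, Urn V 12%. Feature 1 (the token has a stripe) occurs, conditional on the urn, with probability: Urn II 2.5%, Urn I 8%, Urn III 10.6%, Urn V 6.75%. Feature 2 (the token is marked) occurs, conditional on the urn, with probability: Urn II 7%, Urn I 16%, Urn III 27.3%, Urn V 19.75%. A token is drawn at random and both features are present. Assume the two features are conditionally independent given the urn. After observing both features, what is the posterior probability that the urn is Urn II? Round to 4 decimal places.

0.0987

Prior × likelihood for each hypothesis:
  Urn II: 0.52 × 0.025 × 0.07 = 0.00091
  Urn I: 0.23 × 0.08 × 0.16 = 0.002944
  Urn III: 0.13 × 0.106 × 0.273 = 0.00376194
  Urn V: 0.12 × 0.0675 × 0.1975 = 0.00159975
Sum = 0.00921569.
P(Urn II | evidence) = 0.00091 / 0.00921569 ≈ 0.0987.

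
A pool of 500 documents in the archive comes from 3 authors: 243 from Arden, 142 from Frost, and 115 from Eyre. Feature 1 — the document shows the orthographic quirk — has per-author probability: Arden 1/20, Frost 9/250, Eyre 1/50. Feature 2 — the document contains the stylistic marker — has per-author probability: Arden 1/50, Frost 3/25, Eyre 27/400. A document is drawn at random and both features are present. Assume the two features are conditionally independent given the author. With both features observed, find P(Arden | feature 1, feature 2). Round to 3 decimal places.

By Bayes' rule, posterior ∝ prior × likelihood:
  Arden: 0.486 × 0.05 × 0.02 = 0.000486
  Frost: 0.284 × 0.036 × 0.12 = 0.00122688
  Eyre: 0.23 × 0.02 × 0.0675 = 0.0003105
Total = 0.00202338.
P(Arden | evidence) = 0.000486 / 0.00202338 ≈ 0.240.

0.240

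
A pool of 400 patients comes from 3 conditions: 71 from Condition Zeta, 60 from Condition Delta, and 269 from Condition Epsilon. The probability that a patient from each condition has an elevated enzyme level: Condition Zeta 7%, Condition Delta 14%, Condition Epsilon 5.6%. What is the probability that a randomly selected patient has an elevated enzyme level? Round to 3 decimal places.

0.071

Compute prior × likelihood for every hypothesis:
  Condition Zeta: 0.1775 × 0.07 = 0.012425
  Condition Delta: 0.15 × 0.14 = 0.021
  Condition Epsilon: 0.6725 × 0.056 = 0.03766
P(elevated) = 0.012425 + 0.021 + 0.03766 = 0.071085 → 0.071.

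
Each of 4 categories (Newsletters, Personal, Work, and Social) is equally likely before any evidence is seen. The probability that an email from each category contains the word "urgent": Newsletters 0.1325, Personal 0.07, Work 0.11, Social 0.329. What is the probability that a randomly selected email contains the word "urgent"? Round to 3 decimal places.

0.160

With a uniform prior (1/4 each), posterior ∝ likelihood:
  Newsletters: 0.1325
  Personal: 0.07
  Work: 0.11
  Social: 0.329
P(urgent-flag) = (1/4) × (0.1325 + 0.07 + 0.11 + 0.329) = 0.6415/4 ≈ 0.160.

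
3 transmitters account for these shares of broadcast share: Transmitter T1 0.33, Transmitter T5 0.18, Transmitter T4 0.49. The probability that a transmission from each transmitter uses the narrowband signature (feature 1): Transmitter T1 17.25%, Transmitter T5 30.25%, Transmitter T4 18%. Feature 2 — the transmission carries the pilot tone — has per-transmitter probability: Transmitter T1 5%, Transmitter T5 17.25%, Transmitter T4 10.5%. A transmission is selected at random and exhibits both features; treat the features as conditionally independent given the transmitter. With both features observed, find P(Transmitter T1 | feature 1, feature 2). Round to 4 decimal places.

By Bayes' rule, posterior ∝ prior × likelihood:
  Transmitter T1: 0.33 × 0.1725 × 0.05 = 0.00284625
  Transmitter T5: 0.18 × 0.3025 × 0.1725 = 0.009392625
  Transmitter T4: 0.49 × 0.18 × 0.105 = 0.009261
Normalizing constant = 0.021499875.
P(Transmitter T1 | evidence) = 0.00284625 / 0.021499875 ≈ 0.1324.

0.1324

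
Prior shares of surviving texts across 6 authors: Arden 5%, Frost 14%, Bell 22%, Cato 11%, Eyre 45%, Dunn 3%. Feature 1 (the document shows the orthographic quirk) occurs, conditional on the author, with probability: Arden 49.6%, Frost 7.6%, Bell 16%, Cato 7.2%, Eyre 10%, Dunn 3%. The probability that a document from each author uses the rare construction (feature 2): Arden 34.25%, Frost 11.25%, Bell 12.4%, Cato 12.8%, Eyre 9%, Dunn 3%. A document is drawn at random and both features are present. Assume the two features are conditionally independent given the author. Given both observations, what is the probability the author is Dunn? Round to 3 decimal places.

By Bayes' rule, posterior ∝ prior × likelihood:
  Arden: 0.05 × 0.496 × 0.3425 = 0.008494
  Frost: 0.14 × 0.076 × 0.1125 = 0.001197
  Bell: 0.22 × 0.16 × 0.124 = 0.0043648
  Cato: 0.11 × 0.072 × 0.128 = 0.00101376
  Eyre: 0.45 × 0.1 × 0.09 = 0.00405
  Dunn: 0.03 × 0.03 × 0.03 = 0.000027
Total = 0.01914656.
P(Dunn | evidence) = 0.000027 / 0.01914656 ≈ 0.001.

0.001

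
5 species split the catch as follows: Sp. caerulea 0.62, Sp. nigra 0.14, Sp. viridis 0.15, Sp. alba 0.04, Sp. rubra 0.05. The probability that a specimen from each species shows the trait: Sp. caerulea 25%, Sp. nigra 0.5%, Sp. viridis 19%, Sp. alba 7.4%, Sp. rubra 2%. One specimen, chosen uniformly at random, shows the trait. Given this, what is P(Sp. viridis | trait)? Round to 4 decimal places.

Unnormalized posteriors (prior × likelihood):
  Sp. caerulea: 0.62 × 0.25 = 0.155
  Sp. nigra: 0.14 × 0.005 = 0.0007
  Sp. viridis: 0.15 × 0.19 = 0.0285
  Sp. alba: 0.04 × 0.074 = 0.00296
  Sp. rubra: 0.05 × 0.02 = 0.001
Sum = 0.18816.
P(Sp. viridis | evidence) = 0.0285 / 0.18816 ≈ 0.1515.

0.1515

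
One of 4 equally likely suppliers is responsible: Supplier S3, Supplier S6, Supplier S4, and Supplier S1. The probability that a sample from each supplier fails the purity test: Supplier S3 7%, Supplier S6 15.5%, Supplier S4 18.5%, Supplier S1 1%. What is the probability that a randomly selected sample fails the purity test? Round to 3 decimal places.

0.105

Since the prior is uniform, the posterior is proportional to the likelihood:
  Supplier S3: 0.07
  Supplier S6: 0.155
  Supplier S4: 0.185
  Supplier S1: 0.01
P(off-spec) = (1/4) × (0.07 + 0.155 + 0.185 + 0.01) = 0.42/4 ≈ 0.105.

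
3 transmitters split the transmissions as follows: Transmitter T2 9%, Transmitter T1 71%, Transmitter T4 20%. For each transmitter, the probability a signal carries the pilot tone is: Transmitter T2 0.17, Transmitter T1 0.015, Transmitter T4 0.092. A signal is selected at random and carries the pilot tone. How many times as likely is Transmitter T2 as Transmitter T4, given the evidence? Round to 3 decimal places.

Compute prior × likelihood for every hypothesis:
  Transmitter T2: 0.09 × 0.17 = 0.0153
  Transmitter T1: 0.71 × 0.015 = 0.01065
  Transmitter T4: 0.2 × 0.092 = 0.0184
Normalizing constant = 0.04435.
The ratio is 0.0153 / 0.0184 (the normalizer cancels) = 0.832.

0.832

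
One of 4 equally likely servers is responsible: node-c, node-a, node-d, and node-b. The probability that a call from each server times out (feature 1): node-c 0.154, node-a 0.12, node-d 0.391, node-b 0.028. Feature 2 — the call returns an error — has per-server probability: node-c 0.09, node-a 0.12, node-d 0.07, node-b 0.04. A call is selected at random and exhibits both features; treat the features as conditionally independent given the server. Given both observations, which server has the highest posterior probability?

node-d

Since the prior is uniform, the posterior is proportional to the likelihood:
  node-c: 0.154 × 0.09 = 0.01386
  node-a: 0.12 × 0.12 = 0.0144
  node-d: 0.391 × 0.07 = 0.02737
  node-b: 0.028 × 0.04 = 0.00112
Sum = 0.05675.
Largest term belongs to node-d, so node-d is most probable.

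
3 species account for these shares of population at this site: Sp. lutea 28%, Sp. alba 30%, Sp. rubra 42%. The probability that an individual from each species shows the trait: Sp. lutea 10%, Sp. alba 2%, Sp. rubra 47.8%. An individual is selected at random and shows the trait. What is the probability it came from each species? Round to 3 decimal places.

Sp. lutea 0.119, Sp. alba 0.026, Sp. rubra 0.855

Prior × likelihood for each hypothesis:
  Sp. lutea: 0.28 × 0.1 = 0.028
  Sp. alba: 0.3 × 0.02 = 0.006
  Sp. rubra: 0.42 × 0.478 = 0.20076
Normalizing constant = 0.23476.
P(Sp. lutea | trait) = 0.028/0.23476 ≈ 0.119
P(Sp. alba | trait) = 0.006/0.23476 ≈ 0.026
P(Sp. rubra | trait) = 0.20076/0.23476 ≈ 0.855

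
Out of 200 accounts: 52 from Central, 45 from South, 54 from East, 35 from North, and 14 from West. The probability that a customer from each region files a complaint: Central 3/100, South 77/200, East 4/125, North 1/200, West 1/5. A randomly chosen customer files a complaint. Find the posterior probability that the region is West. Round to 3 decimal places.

Unnormalized posteriors (prior × likelihood):
  Central: 0.26 × 0.03 = 0.0078
  South: 0.225 × 0.385 = 0.086625
  East: 0.27 × 0.032 = 0.00864
  North: 0.175 × 0.005 = 0.000875
  West: 0.07 × 0.2 = 0.014
Total = 0.11794.
P(West | evidence) = 0.014 / 0.11794 ≈ 0.119.

0.119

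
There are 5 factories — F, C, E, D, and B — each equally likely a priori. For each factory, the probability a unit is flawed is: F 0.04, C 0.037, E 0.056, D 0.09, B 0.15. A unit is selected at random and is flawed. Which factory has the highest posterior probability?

With a uniform prior (1/5 each), posterior ∝ likelihood:
  F: 0.04
  C: 0.037
  E: 0.056
  D: 0.09
  B: 0.15
Sum = 0.373.
Largest term belongs to B, so B is most probable.

B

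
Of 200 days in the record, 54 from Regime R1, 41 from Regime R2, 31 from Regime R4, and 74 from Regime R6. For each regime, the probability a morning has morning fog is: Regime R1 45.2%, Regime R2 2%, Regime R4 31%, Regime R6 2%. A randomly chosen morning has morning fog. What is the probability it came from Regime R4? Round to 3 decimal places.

By Bayes' rule, posterior ∝ prior × likelihood:
  Regime R1: 0.27 × 0.452 = 0.12204
  Regime R2: 0.205 × 0.02 = 0.0041
  Regime R4: 0.155 × 0.31 = 0.04805
  Regime R6: 0.37 × 0.02 = 0.0074
Total = 0.18159.
P(Regime R4 | evidence) = 0.04805 / 0.18159 ≈ 0.265.

0.265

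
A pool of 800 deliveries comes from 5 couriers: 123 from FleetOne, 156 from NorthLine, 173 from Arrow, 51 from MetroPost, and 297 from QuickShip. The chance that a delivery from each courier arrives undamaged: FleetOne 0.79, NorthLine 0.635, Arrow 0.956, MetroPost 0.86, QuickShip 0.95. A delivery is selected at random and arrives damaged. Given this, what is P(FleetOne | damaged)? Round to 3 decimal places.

0.230

Taking complements, P(damaged | each) = FleetOne 0.21, NorthLine 0.365, Arrow 0.044, MetroPost 0.14, QuickShip 0.05.
Unnormalized posteriors (prior × likelihood):
  FleetOne: 0.15375 × 0.21 = 0.0322875
  NorthLine: 0.195 × 0.365 = 0.071175
  Arrow: 0.21625 × 0.044 = 0.009515
  MetroPost: 0.06375 × 0.14 = 0.008925
  QuickShip: 0.37125 × 0.05 = 0.0185625
Normalizing constant = 0.140465.
P(FleetOne | evidence) = 0.0322875 / 0.140465 ≈ 0.230.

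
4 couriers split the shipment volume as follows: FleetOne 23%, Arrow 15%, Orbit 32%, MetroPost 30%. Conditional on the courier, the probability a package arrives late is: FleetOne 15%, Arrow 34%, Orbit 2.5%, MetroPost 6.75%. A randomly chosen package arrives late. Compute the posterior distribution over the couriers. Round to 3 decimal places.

FleetOne 0.303, Arrow 0.448, Orbit 0.070, MetroPost 0.178

Unnormalized posteriors (prior × likelihood):
  FleetOne: 0.23 × 0.15 = 0.0345
  Arrow: 0.15 × 0.34 = 0.051
  Orbit: 0.32 × 0.025 = 0.008
  MetroPost: 0.3 × 0.0675 = 0.02025
Normalizing constant = 0.11375.
P(FleetOne | late) = 0.0345/0.11375 ≈ 0.303
P(Arrow | late) = 0.051/0.11375 ≈ 0.448
P(Orbit | late) = 0.008/0.11375 ≈ 0.070
P(MetroPost | late) = 0.02025/0.11375 ≈ 0.178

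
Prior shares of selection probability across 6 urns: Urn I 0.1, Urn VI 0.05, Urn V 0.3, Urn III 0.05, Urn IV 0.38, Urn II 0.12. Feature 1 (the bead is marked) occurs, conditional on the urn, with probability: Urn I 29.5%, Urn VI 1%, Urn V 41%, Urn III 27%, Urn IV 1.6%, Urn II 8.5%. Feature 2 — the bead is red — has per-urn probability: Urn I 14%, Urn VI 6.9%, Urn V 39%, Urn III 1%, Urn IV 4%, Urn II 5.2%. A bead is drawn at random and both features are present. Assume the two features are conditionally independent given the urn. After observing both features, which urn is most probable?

Unnormalized posteriors (prior × likelihood):
  Urn I: 0.1 × 0.295 × 0.14 = 0.00413
  Urn VI: 0.05 × 0.01 × 0.069 = 0.0000345
  Urn V: 0.3 × 0.41 × 0.39 = 0.04797
  Urn III: 0.05 × 0.27 × 0.01 = 0.000135
  Urn IV: 0.38 × 0.016 × 0.04 = 0.0002432
  Urn II: 0.12 × 0.085 × 0.052 = 0.0005304
Normalizing constant = 0.0530431.
Largest term belongs to Urn V, so Urn V is most probable.

Urn V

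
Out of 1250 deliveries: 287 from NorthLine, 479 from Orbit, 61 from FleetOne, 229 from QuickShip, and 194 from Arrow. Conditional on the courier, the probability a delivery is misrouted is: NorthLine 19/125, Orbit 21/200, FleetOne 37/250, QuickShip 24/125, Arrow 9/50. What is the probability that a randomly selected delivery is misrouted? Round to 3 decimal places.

Compute prior × likelihood for every hypothesis:
  NorthLine: 0.2296 × 0.152 = 0.0348992
  Orbit: 0.3832 × 0.105 = 0.040236
  FleetOne: 0.0488 × 0.148 = 0.0072224
  QuickShip: 0.1832 × 0.192 = 0.0351744
  Arrow: 0.1552 × 0.18 = 0.027936
P(misrouted) = 0.0348992 + 0.040236 + 0.0072224 + 0.0351744 + 0.027936 = 0.145468 → 0.145.

0.145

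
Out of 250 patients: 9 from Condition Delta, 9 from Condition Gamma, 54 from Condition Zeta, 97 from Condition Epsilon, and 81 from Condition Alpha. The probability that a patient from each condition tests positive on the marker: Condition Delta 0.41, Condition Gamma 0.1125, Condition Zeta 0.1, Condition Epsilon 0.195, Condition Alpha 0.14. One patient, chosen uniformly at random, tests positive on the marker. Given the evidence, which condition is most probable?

Prior × likelihood for each hypothesis:
  Condition Delta: 0.036 × 0.41 = 0.01476
  Condition Gamma: 0.036 × 0.1125 = 0.00405
  Condition Zeta: 0.216 × 0.1 = 0.0216
  Condition Epsilon: 0.388 × 0.195 = 0.07566
  Condition Alpha: 0.324 × 0.14 = 0.04536
Normalizing constant = 0.16143.
Largest term belongs to Condition Epsilon, so Condition Epsilon is most probable.

Condition Epsilon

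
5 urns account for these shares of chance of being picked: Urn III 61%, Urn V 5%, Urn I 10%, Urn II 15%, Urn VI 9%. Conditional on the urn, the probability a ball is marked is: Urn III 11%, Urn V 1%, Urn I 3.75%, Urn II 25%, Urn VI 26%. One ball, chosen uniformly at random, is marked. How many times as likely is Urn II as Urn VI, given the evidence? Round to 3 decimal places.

By Bayes' rule, posterior ∝ prior × likelihood:
  Urn III: 0.61 × 0.11 = 0.0671
  Urn V: 0.05 × 0.01 = 0.0005
  Urn I: 0.1 × 0.0375 = 0.00375
  Urn II: 0.15 × 0.25 = 0.0375
  Urn VI: 0.09 × 0.26 = 0.0234
Normalizing constant = 0.13225.
The ratio is 0.0375 / 0.0234 (the normalizer cancels) = 1.603.

1.603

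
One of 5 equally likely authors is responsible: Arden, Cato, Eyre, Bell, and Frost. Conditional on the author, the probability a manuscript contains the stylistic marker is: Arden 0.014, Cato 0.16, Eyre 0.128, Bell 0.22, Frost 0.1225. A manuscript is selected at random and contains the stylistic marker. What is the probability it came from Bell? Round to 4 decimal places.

Since the prior is uniform, the posterior is proportional to the likelihood:
  Arden: 0.014
  Cato: 0.16
  Eyre: 0.128
  Bell: 0.22
  Frost: 0.1225
Normalizing constant = 0.6445.
P(Bell | evidence) = 0.22 / 0.6445 ≈ 0.3413.

0.3413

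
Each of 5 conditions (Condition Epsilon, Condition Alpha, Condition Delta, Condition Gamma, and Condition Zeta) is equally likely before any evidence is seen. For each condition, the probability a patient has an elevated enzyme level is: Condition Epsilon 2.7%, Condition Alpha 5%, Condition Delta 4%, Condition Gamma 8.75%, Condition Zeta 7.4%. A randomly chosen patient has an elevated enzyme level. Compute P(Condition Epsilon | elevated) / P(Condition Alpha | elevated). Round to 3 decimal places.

With a uniform prior (1/5 each), posterior ∝ likelihood:
  Condition Epsilon: 0.027
  Condition Alpha: 0.05
  Condition Delta: 0.04
  Condition Gamma: 0.0875
  Condition Zeta: 0.074
Normalizing constant = 0.2785.
The ratio is 0.027 / 0.05 (the normalizer cancels) = 0.540.

0.540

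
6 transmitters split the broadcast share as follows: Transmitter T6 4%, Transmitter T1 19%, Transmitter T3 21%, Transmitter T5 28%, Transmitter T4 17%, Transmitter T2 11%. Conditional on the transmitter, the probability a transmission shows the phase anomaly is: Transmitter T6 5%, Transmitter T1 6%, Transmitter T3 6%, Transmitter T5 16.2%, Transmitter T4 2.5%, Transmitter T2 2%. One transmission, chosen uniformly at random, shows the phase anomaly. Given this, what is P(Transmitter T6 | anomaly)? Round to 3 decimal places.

0.026

By Bayes' rule, posterior ∝ prior × likelihood:
  Transmitter T6: 0.04 × 0.05 = 0.002
  Transmitter T1: 0.19 × 0.06 = 0.0114
  Transmitter T3: 0.21 × 0.06 = 0.0126
  Transmitter T5: 0.28 × 0.162 = 0.04536
  Transmitter T4: 0.17 × 0.025 = 0.00425
  Transmitter T2: 0.11 × 0.02 = 0.0022
Total = 0.07781.
P(Transmitter T6 | evidence) = 0.002 / 0.07781 ≈ 0.026.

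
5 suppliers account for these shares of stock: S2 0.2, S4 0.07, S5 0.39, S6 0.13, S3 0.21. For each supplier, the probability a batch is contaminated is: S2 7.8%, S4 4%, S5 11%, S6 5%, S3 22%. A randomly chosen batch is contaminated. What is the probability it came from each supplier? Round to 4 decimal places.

S2 0.1368, S4 0.0246, S5 0.3763, S6 0.0570, S3 0.4053

By Bayes' rule, posterior ∝ prior × likelihood:
  S2: 0.2 × 0.078 = 0.0156
  S4: 0.07 × 0.04 = 0.0028
  S5: 0.39 × 0.11 = 0.0429
  S6: 0.13 × 0.05 = 0.0065
  S3: 0.21 × 0.22 = 0.0462
Sum = 0.114.
P(S2 | contaminated) = 0.0156/0.114 ≈ 0.1368
P(S4 | contaminated) = 0.0028/0.114 ≈ 0.0246
P(S5 | contaminated) = 0.0429/0.114 ≈ 0.3763
P(S6 | contaminated) = 0.0065/0.114 ≈ 0.0570
P(S3 | contaminated) = 0.0462/0.114 ≈ 0.4053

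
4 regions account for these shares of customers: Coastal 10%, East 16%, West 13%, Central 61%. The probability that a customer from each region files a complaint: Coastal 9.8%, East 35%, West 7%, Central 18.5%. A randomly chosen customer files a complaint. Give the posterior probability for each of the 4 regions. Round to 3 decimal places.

Compute prior × likelihood for every hypothesis:
  Coastal: 0.1 × 0.098 = 0.0098
  East: 0.16 × 0.35 = 0.056
  West: 0.13 × 0.07 = 0.0091
  Central: 0.61 × 0.185 = 0.11285
Sum = 0.18775.
P(Coastal | complaint) = 0.0098/0.18775 ≈ 0.052
P(East | complaint) = 0.056/0.18775 ≈ 0.298
P(West | complaint) = 0.0091/0.18775 ≈ 0.048
P(Central | complaint) = 0.11285/0.18775 ≈ 0.601
(Check: 0.052+0.298+0.048+0.601 = 0.999.)

Coastal 0.052, East 0.298, West 0.048, Central 0.601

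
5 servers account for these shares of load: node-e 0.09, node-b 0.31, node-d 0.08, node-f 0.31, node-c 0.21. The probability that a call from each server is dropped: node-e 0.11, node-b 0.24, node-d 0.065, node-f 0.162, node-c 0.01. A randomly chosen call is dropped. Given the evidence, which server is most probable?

Unnormalized posteriors (prior × likelihood):
  node-e: 0.09 × 0.11 = 0.0099
  node-b: 0.31 × 0.24 = 0.0744
  node-d: 0.08 × 0.065 = 0.0052
  node-f: 0.31 × 0.162 = 0.05022
  node-c: 0.21 × 0.01 = 0.0021
Total = 0.14182.
Largest term belongs to node-b, so node-b is most probable.

node-b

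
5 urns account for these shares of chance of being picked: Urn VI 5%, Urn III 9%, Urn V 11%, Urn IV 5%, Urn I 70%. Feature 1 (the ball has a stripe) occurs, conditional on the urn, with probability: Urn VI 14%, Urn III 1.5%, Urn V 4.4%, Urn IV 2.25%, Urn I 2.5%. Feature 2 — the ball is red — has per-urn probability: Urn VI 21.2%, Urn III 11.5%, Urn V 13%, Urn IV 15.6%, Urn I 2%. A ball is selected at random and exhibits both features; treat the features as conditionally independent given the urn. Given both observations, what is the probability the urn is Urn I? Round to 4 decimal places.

Compute prior × likelihood for every hypothesis:
  Urn VI: 0.05 × 0.14 × 0.212 = 0.001484
  Urn III: 0.09 × 0.015 × 0.115 = 0.00015525
  Urn V: 0.11 × 0.044 × 0.13 = 0.0006292
  Urn IV: 0.05 × 0.0225 × 0.156 = 0.0001755
  Urn I: 0.7 × 0.025 × 0.02 = 0.00035
Sum = 0.00279395.
P(Urn I | evidence) = 0.00035 / 0.00279395 ≈ 0.1253.

0.1253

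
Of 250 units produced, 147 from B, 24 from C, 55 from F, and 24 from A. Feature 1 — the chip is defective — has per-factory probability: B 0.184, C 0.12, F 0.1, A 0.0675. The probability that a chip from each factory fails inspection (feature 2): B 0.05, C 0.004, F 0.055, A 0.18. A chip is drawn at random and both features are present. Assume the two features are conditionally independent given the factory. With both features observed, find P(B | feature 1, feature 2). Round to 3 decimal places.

By Bayes' rule, posterior ∝ prior × likelihood:
  B: 0.588 × 0.184 × 0.05 = 0.0054096
  C: 0.096 × 0.12 × 0.004 = 0.00004608
  F: 0.22 × 0.1 × 0.055 = 0.00121
  A: 0.096 × 0.0675 × 0.18 = 0.0011664
Sum = 0.00783208.
P(B | evidence) = 0.0054096 / 0.00783208 ≈ 0.691.

0.691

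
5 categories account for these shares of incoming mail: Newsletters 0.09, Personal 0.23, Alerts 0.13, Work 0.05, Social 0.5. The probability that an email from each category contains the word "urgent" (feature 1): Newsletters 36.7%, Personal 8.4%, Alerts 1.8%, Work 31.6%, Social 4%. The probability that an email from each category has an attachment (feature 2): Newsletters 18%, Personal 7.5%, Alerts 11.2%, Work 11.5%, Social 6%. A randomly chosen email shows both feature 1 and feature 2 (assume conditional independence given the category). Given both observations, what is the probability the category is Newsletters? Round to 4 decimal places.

By Bayes' rule, posterior ∝ prior × likelihood:
  Newsletters: 0.09 × 0.367 × 0.18 = 0.0059454
  Personal: 0.23 × 0.084 × 0.075 = 0.001449
  Alerts: 0.13 × 0.018 × 0.112 = 0.00026208
  Work: 0.05 × 0.316 × 0.115 = 0.001817
  Social: 0.5 × 0.04 × 0.06 = 0.0012
Normalizing constant = 0.01067348.
P(Newsletters | evidence) = 0.0059454 / 0.01067348 ≈ 0.5570.

0.5570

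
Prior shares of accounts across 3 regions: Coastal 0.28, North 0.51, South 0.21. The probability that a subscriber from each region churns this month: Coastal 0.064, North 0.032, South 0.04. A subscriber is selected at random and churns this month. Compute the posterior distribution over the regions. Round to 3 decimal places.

Coastal 0.420, North 0.383, South 0.197

Prior × likelihood for each hypothesis:
  Coastal: 0.28 × 0.064 = 0.01792
  North: 0.51 × 0.032 = 0.01632
  South: 0.21 × 0.04 = 0.0084
Normalizing constant = 0.04264.
P(Coastal | churn) = 0.01792/0.04264 ≈ 0.420
P(North | churn) = 0.01632/0.04264 ≈ 0.383
P(South | churn) = 0.0084/0.04264 ≈ 0.197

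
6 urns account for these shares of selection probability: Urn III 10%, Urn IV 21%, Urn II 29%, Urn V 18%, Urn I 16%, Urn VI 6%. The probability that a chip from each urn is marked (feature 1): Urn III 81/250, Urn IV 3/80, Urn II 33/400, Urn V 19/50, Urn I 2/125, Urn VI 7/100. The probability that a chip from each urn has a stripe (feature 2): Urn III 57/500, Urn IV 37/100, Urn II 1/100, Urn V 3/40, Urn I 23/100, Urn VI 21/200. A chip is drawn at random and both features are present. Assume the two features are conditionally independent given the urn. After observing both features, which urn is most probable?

Unnormalized posteriors (prior × likelihood):
  Urn III: 0.1 × 0.324 × 0.114 = 0.0036936
  Urn IV: 0.21 × 0.0375 × 0.37 = 0.00291375
  Urn II: 0.29 × 0.0825 × 0.01 = 0.00023925
  Urn V: 0.18 × 0.38 × 0.075 = 0.00513
  Urn I: 0.16 × 0.016 × 0.23 = 0.0005888
  Urn VI: 0.06 × 0.07 × 0.105 = 0.000441
Total = 0.0130064.
Largest term belongs to Urn V, so Urn V is most probable.

Urn V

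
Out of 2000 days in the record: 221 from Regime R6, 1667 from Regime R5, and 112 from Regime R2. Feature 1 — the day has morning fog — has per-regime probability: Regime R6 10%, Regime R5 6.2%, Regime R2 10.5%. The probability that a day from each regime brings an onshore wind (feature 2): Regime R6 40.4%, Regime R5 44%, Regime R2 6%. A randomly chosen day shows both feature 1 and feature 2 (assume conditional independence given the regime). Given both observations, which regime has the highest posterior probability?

Regime R5

Unnormalized posteriors (prior × likelihood):
  Regime R6: 0.1105 × 0.1 × 0.404 = 0.0044642
  Regime R5: 0.8335 × 0.062 × 0.44 = 0.02273788
  Regime R2: 0.056 × 0.105 × 0.06 = 0.0003528
Sum = 0.02755488.
Largest term belongs to Regime R5, so Regime R5 is most probable.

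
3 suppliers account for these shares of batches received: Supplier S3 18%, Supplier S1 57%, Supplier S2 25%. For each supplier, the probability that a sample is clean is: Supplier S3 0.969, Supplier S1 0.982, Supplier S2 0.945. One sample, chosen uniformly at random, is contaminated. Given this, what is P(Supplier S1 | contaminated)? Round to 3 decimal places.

0.347

Taking complements, P(contaminated | each) = Supplier S3 0.031, Supplier S1 0.018, Supplier S2 0.055.
By Bayes' rule, posterior ∝ prior × likelihood:
  Supplier S3: 0.18 × 0.031 = 0.00558
  Supplier S1: 0.57 × 0.018 = 0.01026
  Supplier S2: 0.25 × 0.055 = 0.01375
Normalizing constant = 0.02959.
P(Supplier S1 | evidence) = 0.01026 / 0.02959 ≈ 0.347.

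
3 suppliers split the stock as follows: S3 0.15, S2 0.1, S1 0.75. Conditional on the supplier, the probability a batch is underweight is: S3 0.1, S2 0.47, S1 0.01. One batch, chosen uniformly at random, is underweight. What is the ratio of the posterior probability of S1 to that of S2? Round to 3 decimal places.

Unnormalized posteriors (prior × likelihood):
  S3: 0.15 × 0.1 = 0.015
  S2: 0.1 × 0.47 = 0.047
  S1: 0.75 × 0.01 = 0.0075
Normalizing constant = 0.0695.
The ratio is 0.0075 / 0.047 (the normalizer cancels) = 0.160.

0.160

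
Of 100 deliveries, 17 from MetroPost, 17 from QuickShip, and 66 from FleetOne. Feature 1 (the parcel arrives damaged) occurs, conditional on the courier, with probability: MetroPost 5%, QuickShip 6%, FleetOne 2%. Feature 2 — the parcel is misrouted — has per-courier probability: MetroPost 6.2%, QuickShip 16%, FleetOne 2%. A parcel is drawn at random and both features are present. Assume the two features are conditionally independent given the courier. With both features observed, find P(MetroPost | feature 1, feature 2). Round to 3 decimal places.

0.217

Prior × likelihood for each hypothesis:
  MetroPost: 0.17 × 0.05 × 0.062 = 0.000527
  QuickShip: 0.17 × 0.06 × 0.16 = 0.001632
  FleetOne: 0.66 × 0.02 × 0.02 = 0.000264
Normalizing constant = 0.002423.
P(MetroPost | evidence) = 0.000527 / 0.002423 ≈ 0.217.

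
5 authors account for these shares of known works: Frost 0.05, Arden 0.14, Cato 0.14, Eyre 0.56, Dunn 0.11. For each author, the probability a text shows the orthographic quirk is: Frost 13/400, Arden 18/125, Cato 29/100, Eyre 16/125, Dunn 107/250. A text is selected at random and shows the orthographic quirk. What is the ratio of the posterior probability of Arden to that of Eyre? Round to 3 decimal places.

0.281

Unnormalized posteriors (prior × likelihood):
  Frost: 0.05 × 0.0325 = 0.001625
  Arden: 0.14 × 0.144 = 0.02016
  Cato: 0.14 × 0.29 = 0.0406
  Eyre: 0.56 × 0.128 = 0.07168
  Dunn: 0.11 × 0.428 = 0.04708
Sum = 0.181145.
The ratio is 0.02016 / 0.07168 (the normalizer cancels) = 0.281.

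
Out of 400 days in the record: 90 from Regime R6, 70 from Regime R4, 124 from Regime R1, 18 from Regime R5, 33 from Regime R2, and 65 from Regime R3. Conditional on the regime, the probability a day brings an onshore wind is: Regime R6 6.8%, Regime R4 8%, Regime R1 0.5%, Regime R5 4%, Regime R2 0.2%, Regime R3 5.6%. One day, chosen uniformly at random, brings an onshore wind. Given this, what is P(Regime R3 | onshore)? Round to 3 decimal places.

0.217

Compute prior × likelihood for every hypothesis:
  Regime R6: 0.225 × 0.068 = 0.0153
  Regime R4: 0.175 × 0.08 = 0.014
  Regime R1: 0.31 × 0.005 = 0.00155
  Regime R5: 0.045 × 0.04 = 0.0018
  Regime R2: 0.0825 × 0.002 = 0.000165
  Regime R3: 0.1625 × 0.056 = 0.0091
Total = 0.041915.
P(Regime R3 | evidence) = 0.0091 / 0.041915 ≈ 0.217.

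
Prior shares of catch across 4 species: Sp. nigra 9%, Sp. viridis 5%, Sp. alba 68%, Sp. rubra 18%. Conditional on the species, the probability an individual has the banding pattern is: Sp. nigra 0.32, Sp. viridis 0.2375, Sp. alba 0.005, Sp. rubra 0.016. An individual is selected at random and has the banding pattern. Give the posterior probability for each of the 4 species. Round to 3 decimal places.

Sp. nigra 0.613, Sp. viridis 0.253, Sp. alba 0.072, Sp. rubra 0.061

By Bayes' rule, posterior ∝ prior × likelihood:
  Sp. nigra: 0.09 × 0.32 = 0.0288
  Sp. viridis: 0.05 × 0.2375 = 0.011875
  Sp. alba: 0.68 × 0.005 = 0.0034
  Sp. rubra: 0.18 × 0.016 = 0.00288
Normalizing constant = 0.046955.
P(Sp. nigra | banded) = 0.0288/0.046955 ≈ 0.613
P(Sp. viridis | banded) = 0.011875/0.046955 ≈ 0.253
P(Sp. alba | banded) = 0.0034/0.046955 ≈ 0.072
P(Sp. rubra | banded) = 0.00288/0.046955 ≈ 0.061
(Check: 0.613+0.253+0.072+0.061 = 0.999.)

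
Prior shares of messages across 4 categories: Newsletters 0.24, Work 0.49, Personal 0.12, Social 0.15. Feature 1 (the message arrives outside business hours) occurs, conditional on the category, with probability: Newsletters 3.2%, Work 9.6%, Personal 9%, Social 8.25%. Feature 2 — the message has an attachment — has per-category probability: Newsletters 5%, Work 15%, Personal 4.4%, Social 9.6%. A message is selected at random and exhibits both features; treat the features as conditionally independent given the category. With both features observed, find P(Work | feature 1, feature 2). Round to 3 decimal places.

0.775

Prior × likelihood for each hypothesis:
  Newsletters: 0.24 × 0.032 × 0.05 = 0.000384
  Work: 0.49 × 0.096 × 0.15 = 0.007056
  Personal: 0.12 × 0.09 × 0.044 = 0.0004752
  Social: 0.15 × 0.0825 × 0.096 = 0.001188
Normalizing constant = 0.0091032.
P(Work | evidence) = 0.007056 / 0.0091032 ≈ 0.775.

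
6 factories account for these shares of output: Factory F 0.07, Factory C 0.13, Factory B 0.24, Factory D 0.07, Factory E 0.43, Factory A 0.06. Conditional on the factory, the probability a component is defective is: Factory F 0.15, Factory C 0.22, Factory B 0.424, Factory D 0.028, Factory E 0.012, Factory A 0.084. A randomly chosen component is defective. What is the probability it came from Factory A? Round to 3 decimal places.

Compute prior × likelihood for every hypothesis:
  Factory F: 0.07 × 0.15 = 0.0105
  Factory C: 0.13 × 0.22 = 0.0286
  Factory B: 0.24 × 0.424 = 0.10176
  Factory D: 0.07 × 0.028 = 0.00196
  Factory E: 0.43 × 0.012 = 0.00516
  Factory A: 0.06 × 0.084 = 0.00504
Normalizing constant = 0.15302.
P(Factory A | evidence) = 0.00504 / 0.15302 ≈ 0.033.

0.033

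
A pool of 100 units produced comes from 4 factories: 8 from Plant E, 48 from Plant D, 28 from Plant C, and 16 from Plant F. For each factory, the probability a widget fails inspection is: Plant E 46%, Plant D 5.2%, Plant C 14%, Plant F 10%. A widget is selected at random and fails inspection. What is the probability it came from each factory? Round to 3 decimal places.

Compute prior × likelihood for every hypothesis:
  Plant E: 0.08 × 0.46 = 0.0368
  Plant D: 0.48 × 0.052 = 0.02496
  Plant C: 0.28 × 0.14 = 0.0392
  Plant F: 0.16 × 0.1 = 0.016
Total = 0.11696.
P(Plant E | nonconforming) = 0.0368/0.11696 ≈ 0.315
P(Plant D | nonconforming) = 0.02496/0.11696 ≈ 0.213
P(Plant C | nonconforming) = 0.0392/0.11696 ≈ 0.335
P(Plant F | nonconforming) = 0.016/0.11696 ≈ 0.137

Plant E 0.315, Plant D 0.213, Plant C 0.335, Plant F 0.137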